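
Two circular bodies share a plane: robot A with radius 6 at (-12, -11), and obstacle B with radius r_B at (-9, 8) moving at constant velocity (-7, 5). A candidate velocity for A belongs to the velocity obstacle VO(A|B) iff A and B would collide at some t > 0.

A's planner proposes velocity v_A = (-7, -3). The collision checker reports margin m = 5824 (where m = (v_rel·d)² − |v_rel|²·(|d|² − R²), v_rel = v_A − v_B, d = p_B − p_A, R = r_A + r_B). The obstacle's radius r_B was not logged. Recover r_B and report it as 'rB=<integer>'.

m = 5824
d = (3, 19);  v_rel = (0, -8),  |v_rel|² = 64
v_rel×d = (0)·(19) − (-8)·(3) = 24
since m = R²·64 − 24²:  R² = (576 + 5824) / 64 = 100
R = √100 = 10  ⇒  r_B = 10 − 6 = 4

rB=4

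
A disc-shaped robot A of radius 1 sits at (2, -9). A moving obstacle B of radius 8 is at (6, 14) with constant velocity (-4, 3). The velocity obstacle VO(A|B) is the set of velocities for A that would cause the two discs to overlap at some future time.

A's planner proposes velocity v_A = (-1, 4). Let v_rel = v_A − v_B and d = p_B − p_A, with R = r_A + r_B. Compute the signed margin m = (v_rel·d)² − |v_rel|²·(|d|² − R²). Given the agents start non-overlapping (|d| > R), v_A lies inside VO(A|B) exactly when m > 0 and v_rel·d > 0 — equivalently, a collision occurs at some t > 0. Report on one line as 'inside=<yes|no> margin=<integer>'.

d = (4, 23),  |d|² = 545;  R = 1+8 = 9,  c = 545−9² = 464
v_rel = (3, 1),  |v_rel|² = 10;  v_rel·d = (3)·(4) + (1)·(23) = 35
10·t² − 70·t + 464 = 0  ⇒  m = 35² − 10·464 = -3415
m = -3415 < 0,  v_rel·d = 35 > 0  ⇒  outside

inside=no margin=-3415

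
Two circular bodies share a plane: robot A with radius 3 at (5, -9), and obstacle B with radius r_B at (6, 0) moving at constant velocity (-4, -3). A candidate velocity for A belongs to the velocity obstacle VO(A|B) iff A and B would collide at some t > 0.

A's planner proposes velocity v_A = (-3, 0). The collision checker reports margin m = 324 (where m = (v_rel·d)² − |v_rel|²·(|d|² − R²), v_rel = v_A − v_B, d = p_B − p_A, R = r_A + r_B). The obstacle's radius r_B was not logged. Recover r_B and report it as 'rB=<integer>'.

m = 324
d = (1, 9);  v_rel = (1, 3),  |v_rel|² = 10
v_rel×d = (1)·(9) − (3)·(1) = 6
since m = R²·10 − 6²:  R² = (36 + 324) / 10 = 36
R = √36 = 6  ⇒  r_B = 6 − 3 = 3

rB=3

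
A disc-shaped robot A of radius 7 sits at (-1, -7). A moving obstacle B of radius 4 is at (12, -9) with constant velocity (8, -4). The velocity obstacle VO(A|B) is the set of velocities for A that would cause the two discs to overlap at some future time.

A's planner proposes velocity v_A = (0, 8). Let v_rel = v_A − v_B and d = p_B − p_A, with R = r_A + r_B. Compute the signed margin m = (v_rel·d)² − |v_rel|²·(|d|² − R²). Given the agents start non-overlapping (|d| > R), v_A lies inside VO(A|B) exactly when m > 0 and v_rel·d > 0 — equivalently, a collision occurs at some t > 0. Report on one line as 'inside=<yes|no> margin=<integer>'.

d = (13, -2),  |d|² = 173;  R = 7+4 = 11,  c = 173−11² = 52
v_rel = (-8, 12),  |v_rel|² = 208;  v_rel·d = (-8)·(13) + (12)·(-2) = -128
208·t² + 256·t + 52 = 0  ⇒  m = (-128)² − 208·52 = 5568
m = 5568 > 0,  v_rel·d = -128 < 0  ⇒  outside

inside=no margin=5568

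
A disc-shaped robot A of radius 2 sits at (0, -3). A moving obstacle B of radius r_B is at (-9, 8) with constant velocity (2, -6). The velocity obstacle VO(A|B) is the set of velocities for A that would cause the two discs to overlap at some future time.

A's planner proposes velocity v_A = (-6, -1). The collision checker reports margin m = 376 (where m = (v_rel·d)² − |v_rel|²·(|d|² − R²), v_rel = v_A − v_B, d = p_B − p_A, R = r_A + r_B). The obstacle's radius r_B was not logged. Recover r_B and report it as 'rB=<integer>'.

m = 376
d = (-9, 11);  v_rel = (-8, 5),  |v_rel|² = 89
v_rel×d = (-8)·(11) − (5)·(-9) = -43
since m = R²·89 − (-43)²:  R² = (1849 + 376) / 89 = 25
R = √25 = 5  ⇒  r_B = 5 − 2 = 3

rB=3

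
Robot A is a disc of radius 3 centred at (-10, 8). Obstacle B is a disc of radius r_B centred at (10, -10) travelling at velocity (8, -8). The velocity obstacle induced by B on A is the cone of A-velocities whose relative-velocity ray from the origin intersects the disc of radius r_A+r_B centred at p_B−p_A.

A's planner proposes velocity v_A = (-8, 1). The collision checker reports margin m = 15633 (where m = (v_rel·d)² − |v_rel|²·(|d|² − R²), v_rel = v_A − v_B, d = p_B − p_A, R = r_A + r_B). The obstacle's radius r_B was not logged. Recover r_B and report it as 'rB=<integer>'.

m = 15633
d = (20, -18);  v_rel = (-16, 9),  |v_rel|² = 337
v_rel×d = (-16)·(-18) − (9)·(20) = 108
since m = R²·337 − 108²:  R² = (11664 + 15633) / 337 = 81
R = √81 = 9  ⇒  r_B = 9 − 3 = 6

rB=6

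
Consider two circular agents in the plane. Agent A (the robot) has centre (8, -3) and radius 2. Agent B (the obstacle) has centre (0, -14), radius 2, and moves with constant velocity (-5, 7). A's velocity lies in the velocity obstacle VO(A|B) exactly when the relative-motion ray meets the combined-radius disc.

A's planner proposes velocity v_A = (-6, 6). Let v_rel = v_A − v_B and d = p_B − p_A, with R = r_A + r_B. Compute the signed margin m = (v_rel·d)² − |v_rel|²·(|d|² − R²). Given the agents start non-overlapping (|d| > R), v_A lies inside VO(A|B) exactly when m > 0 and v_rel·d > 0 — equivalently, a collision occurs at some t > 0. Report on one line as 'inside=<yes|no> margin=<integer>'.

d = (-8, -11),  |d|² = 185;  R = 2+2 = 4,  c = 185−4² = 169
v_rel = (-1, -1),  |v_rel|² = 2;  v_rel·d = (-1)·(-8) + (-1)·(-11) = 19
2·t² − 38·t + 169 = 0  ⇒  m = 19² − 2·169 = 23
m = 23 > 0,  v_rel·d = 19 > 0  ⇒  inside

inside=yes margin=23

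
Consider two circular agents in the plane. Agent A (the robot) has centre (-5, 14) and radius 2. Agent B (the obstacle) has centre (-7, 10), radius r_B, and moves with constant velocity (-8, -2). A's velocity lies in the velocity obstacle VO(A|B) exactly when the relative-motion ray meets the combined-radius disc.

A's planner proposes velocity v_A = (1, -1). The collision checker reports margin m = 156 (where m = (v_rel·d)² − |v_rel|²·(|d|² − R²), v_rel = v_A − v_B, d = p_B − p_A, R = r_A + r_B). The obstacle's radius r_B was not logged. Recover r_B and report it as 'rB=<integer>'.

m = 156
d = (-2, -4);  v_rel = (9, 1),  |v_rel|² = 82
v_rel×d = (9)·(-4) − (1)·(-2) = -34
since m = R²·82 − (-34)²:  R² = (1156 + 156) / 82 = 16
R = √16 = 4  ⇒  r_B = 4 − 2 = 2

rB=2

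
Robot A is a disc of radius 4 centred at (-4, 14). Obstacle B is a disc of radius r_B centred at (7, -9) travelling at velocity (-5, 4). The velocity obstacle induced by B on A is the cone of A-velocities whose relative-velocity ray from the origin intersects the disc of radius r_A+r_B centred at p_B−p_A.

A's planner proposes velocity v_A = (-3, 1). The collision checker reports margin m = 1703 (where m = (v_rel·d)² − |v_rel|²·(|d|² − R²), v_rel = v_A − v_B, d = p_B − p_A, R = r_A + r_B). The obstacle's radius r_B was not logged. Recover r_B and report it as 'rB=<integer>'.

m = 1703
d = (11, -23);  v_rel = (2, -3),  |v_rel|² = 13
v_rel×d = (2)·(-23) − (-3)·(11) = -13
since m = R²·13 − (-13)²:  R² = (169 + 1703) / 13 = 144
R = √144 = 12  ⇒  r_B = 12 − 4 = 8

rB=8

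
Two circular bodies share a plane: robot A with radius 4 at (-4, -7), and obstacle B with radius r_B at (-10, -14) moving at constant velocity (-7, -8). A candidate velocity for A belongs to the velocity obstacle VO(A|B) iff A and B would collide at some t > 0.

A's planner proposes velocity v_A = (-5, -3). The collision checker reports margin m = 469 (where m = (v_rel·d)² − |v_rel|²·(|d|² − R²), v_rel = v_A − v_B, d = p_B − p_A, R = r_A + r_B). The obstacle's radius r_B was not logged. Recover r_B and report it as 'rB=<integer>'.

m = 469
d = (-6, -7);  v_rel = (2, 5),  |v_rel|² = 29
v_rel×d = (2)·(-7) − (5)·(-6) = 16
since m = R²·29 − 16²:  R² = (256 + 469) / 29 = 25
R = √25 = 5  ⇒  r_B = 5 − 4 = 1

rB=1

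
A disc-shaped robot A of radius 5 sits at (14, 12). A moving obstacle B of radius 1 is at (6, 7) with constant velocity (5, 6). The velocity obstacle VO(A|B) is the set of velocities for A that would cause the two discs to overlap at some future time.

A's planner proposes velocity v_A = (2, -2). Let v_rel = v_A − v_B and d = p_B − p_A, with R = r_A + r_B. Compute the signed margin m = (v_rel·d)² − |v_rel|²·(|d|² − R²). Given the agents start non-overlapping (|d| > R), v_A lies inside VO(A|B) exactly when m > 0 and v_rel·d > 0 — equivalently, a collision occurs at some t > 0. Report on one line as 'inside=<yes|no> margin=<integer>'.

d = (-8, -5),  |d|² = 89;  R = 5+1 = 6,  c = 89−6² = 53
v_rel = (-3, -8),  |v_rel|² = 73;  v_rel·d = (-3)·(-8) + (-8)·(-5) = 64
73·t² − 128·t + 53 = 0  ⇒  m = 64² − 73·53 = 227
m = 227 > 0,  v_rel·d = 64 > 0  ⇒  inside

inside=yes margin=227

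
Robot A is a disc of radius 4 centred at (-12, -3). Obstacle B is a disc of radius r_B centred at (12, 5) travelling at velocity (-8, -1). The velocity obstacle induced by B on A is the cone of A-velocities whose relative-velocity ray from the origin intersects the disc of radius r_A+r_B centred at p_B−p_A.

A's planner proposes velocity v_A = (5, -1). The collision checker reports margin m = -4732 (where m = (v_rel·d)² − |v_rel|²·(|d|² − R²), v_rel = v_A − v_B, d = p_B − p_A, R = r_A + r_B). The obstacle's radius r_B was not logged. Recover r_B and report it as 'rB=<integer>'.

m = -4732
d = (24, 8);  v_rel = (13, 0),  |v_rel|² = 169
v_rel×d = (13)·(8) − (0)·(24) = 104
since m = R²·169 − 104²:  R² = (10816 + -4732) / 169 = 36
R = √36 = 6  ⇒  r_B = 6 − 4 = 2

rB=2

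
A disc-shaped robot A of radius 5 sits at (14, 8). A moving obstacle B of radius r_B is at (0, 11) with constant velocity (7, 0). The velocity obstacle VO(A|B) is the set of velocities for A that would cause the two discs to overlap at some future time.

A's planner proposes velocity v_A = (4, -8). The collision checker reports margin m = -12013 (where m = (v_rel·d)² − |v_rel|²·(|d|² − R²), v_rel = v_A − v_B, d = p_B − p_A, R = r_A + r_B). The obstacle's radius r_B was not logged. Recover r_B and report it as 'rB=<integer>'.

m = -12013
d = (-14, 3);  v_rel = (-3, -8),  |v_rel|² = 73
v_rel×d = (-3)·(3) − (-8)·(-14) = -121
since m = R²·73 − (-121)²:  R² = (14641 + -12013) / 73 = 36
R = √36 = 6  ⇒  r_B = 6 − 5 = 1

rB=1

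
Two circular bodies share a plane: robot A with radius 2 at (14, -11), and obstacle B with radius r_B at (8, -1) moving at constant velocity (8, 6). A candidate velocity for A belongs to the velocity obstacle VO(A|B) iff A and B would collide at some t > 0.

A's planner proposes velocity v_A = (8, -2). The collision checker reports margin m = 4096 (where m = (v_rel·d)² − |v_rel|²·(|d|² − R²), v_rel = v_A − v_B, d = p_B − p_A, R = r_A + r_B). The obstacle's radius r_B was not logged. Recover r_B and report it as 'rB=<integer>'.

m = 4096
d = (-6, 10);  v_rel = (0, -8),  |v_rel|² = 64
v_rel×d = (0)·(10) − (-8)·(-6) = -48
since m = R²·64 − (-48)²:  R² = (2304 + 4096) / 64 = 100
R = √100 = 10  ⇒  r_B = 10 − 2 = 8

rB=8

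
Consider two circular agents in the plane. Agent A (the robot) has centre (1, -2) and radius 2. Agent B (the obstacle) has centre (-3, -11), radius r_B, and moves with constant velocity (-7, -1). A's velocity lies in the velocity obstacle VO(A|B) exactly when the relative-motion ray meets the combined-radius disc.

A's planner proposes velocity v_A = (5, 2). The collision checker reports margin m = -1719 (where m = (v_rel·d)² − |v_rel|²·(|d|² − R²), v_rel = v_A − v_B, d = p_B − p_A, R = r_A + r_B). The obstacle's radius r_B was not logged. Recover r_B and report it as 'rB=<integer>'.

m = -1719
d = (-4, -9);  v_rel = (12, 3),  |v_rel|² = 153
v_rel×d = (12)·(-9) − (3)·(-4) = -96
since m = R²·153 − (-96)²:  R² = (9216 + -1719) / 153 = 49
R = √49 = 7  ⇒  r_B = 7 − 2 = 5

rB=5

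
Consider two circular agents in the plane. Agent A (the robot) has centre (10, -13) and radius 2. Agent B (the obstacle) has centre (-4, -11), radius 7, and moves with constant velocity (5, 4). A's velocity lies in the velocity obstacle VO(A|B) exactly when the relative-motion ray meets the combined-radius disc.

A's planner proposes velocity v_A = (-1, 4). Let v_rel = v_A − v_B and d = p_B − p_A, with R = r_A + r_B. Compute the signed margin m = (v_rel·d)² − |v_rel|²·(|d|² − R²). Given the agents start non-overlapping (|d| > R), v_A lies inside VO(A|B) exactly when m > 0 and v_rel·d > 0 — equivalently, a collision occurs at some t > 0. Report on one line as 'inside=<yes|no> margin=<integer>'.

d = (-14, 2),  |d|² = 200;  R = 2+7 = 9,  c = 200−9² = 119
v_rel = (-6, 0),  |v_rel|² = 36;  v_rel·d = (-6)·(-14) + (0)·(2) = 84
36·t² − 168·t + 119 = 0  ⇒  m = 84² − 36·119 = 2772
m = 2772 > 0,  v_rel·d = 84 > 0  ⇒  inside

inside=yes margin=2772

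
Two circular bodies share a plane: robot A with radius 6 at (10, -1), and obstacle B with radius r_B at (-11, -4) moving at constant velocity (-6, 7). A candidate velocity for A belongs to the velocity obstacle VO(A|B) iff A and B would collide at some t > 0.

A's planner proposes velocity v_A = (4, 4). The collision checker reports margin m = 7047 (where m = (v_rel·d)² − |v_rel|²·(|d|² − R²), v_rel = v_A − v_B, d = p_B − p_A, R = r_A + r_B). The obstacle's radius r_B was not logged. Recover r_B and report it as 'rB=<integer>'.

m = 7047
d = (-21, -3);  v_rel = (10, -3),  |v_rel|² = 109
v_rel×d = (10)·(-3) − (-3)·(-21) = -93
since m = R²·109 − (-93)²:  R² = (8649 + 7047) / 109 = 144
R = √144 = 12  ⇒  r_B = 12 − 6 = 6

rB=6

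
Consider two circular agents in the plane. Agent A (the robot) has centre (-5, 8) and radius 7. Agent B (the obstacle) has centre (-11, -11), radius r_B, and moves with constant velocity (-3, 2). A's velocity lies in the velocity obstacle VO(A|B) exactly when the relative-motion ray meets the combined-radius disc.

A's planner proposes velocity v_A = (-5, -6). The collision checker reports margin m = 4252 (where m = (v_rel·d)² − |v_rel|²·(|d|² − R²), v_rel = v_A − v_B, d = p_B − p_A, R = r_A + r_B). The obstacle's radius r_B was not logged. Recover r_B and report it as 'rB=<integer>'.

m = 4252
d = (-6, -19);  v_rel = (-2, -8),  |v_rel|² = 68
v_rel×d = (-2)·(-19) − (-8)·(-6) = -10
since m = R²·68 − (-10)²:  R² = (100 + 4252) / 68 = 64
R = √64 = 8  ⇒  r_B = 8 − 7 = 1

rB=1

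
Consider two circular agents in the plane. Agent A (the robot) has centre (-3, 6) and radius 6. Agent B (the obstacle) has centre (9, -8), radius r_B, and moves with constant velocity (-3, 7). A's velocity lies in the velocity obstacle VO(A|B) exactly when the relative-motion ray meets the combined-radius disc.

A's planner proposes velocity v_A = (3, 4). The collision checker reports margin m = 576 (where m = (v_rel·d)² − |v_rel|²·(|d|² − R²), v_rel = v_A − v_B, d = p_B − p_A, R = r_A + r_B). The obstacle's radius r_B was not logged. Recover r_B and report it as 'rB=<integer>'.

m = 576
d = (12, -14);  v_rel = (6, -3),  |v_rel|² = 45
v_rel×d = (6)·(-14) − (-3)·(12) = -48
since m = R²·45 − (-48)²:  R² = (2304 + 576) / 45 = 64
R = √64 = 8  ⇒  r_B = 8 − 6 = 2

rB=2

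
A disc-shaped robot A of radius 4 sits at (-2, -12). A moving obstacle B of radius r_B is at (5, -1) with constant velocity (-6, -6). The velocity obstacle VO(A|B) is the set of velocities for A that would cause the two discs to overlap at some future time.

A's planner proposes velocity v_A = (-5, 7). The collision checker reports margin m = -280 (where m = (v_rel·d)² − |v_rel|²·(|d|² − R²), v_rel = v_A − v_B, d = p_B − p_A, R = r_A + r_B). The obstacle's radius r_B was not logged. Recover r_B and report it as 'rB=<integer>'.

m = -280
d = (7, 11);  v_rel = (1, 13),  |v_rel|² = 170
v_rel×d = (1)·(11) − (13)·(7) = -80
since m = R²·170 − (-80)²:  R² = (6400 + -280) / 170 = 36
R = √36 = 6  ⇒  r_B = 6 − 4 = 2

rB=2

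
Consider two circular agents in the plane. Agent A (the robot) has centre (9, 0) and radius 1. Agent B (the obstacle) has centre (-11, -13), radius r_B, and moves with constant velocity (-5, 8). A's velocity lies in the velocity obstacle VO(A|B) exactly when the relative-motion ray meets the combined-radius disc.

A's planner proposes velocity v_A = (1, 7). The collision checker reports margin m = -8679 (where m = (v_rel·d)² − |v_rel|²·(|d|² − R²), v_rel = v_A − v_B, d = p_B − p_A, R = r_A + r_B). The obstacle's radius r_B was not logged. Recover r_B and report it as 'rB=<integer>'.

m = -8679
d = (-20, -13);  v_rel = (6, -1),  |v_rel|² = 37
v_rel×d = (6)·(-13) − (-1)·(-20) = -98
since m = R²·37 − (-98)²:  R² = (9604 + -8679) / 37 = 25
R = √25 = 5  ⇒  r_B = 5 − 1 = 4

rB=4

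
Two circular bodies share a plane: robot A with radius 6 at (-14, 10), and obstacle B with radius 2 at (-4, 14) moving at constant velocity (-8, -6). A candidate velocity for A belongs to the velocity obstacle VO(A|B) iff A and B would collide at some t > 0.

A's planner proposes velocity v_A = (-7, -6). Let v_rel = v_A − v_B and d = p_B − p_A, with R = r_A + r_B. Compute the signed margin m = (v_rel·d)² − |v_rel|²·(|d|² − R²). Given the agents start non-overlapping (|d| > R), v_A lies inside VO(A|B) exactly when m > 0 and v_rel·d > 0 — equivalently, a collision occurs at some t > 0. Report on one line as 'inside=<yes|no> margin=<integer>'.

d = (10, 4),  |d|² = 116;  R = 6+2 = 8,  c = 116−8² = 52
v_rel = (1, 0),  |v_rel|² = 1;  v_rel·d = (1)·(10) + (0)·(4) = 10
1·t² − 20·t + 52 = 0  ⇒  m = 10² − 1·52 = 48
m = 48 > 0,  v_rel·d = 10 > 0  ⇒  inside

inside=yes margin=48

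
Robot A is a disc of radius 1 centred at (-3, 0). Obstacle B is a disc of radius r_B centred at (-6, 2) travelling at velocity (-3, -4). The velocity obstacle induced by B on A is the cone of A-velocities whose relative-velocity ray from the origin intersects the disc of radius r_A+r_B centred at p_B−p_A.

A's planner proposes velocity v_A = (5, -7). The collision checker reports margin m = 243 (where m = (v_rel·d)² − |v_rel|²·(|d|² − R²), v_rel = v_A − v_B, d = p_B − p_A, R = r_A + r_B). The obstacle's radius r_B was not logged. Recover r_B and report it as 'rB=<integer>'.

m = 243
d = (-3, 2);  v_rel = (8, -3),  |v_rel|² = 73
v_rel×d = (8)·(2) − (-3)·(-3) = 7
since m = R²·73 − 7²:  R² = (49 + 243) / 73 = 4
R = √4 = 2  ⇒  r_B = 2 − 1 = 1

rB=1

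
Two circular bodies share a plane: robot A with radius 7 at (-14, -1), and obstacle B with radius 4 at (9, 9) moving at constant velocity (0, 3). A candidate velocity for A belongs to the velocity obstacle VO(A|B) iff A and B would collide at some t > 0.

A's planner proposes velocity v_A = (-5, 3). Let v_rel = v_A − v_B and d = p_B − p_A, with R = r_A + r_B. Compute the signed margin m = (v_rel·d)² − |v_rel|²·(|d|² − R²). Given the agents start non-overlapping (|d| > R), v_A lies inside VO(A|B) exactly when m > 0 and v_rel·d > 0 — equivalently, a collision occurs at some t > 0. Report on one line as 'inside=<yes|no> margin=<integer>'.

d = (23, 10),  |d|² = 629;  R = 7+4 = 11,  c = 629−11² = 508
v_rel = (-5, 0),  |v_rel|² = 25;  v_rel·d = (-5)·(23) + (0)·(10) = -115
25·t² + 230·t + 508 = 0  ⇒  m = (-115)² − 25·508 = 525
m = 525 > 0,  v_rel·d = -115 < 0  ⇒  outside

inside=no margin=525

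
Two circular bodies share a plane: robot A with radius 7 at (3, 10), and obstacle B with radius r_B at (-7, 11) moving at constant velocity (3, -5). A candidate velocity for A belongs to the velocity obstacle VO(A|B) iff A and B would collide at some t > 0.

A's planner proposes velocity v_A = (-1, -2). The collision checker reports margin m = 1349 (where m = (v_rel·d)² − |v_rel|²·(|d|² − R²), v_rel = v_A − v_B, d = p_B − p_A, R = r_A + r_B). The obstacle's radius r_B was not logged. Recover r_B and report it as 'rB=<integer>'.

m = 1349
d = (-10, 1);  v_rel = (-4, 3),  |v_rel|² = 25
v_rel×d = (-4)·(1) − (3)·(-10) = 26
since m = R²·25 − 26²:  R² = (676 + 1349) / 25 = 81
R = √81 = 9  ⇒  r_B = 9 − 7 = 2

rB=2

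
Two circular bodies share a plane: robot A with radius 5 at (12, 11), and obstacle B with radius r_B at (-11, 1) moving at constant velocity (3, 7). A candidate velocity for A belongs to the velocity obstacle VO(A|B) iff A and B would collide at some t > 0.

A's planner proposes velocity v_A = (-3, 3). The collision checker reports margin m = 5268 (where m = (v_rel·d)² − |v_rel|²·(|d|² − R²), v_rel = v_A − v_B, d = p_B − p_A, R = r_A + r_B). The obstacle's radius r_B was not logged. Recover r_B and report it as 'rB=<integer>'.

m = 5268
d = (-23, -10);  v_rel = (-6, -4),  |v_rel|² = 52
v_rel×d = (-6)·(-10) − (-4)·(-23) = -32
since m = R²·52 − (-32)²:  R² = (1024 + 5268) / 52 = 121
R = √121 = 11  ⇒  r_B = 11 − 5 = 6

rB=6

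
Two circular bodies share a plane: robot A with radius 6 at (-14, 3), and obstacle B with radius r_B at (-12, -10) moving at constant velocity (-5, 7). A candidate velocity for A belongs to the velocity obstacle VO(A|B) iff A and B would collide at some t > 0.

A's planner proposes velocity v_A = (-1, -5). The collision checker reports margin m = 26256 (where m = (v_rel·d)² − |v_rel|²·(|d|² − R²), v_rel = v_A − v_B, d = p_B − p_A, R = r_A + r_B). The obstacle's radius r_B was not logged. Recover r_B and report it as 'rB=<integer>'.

m = 26256
d = (2, -13);  v_rel = (4, -12),  |v_rel|² = 160
v_rel×d = (4)·(-13) − (-12)·(2) = -28
since m = R²·160 − (-28)²:  R² = (784 + 26256) / 160 = 169
R = √169 = 13  ⇒  r_B = 13 − 6 = 7

rB=7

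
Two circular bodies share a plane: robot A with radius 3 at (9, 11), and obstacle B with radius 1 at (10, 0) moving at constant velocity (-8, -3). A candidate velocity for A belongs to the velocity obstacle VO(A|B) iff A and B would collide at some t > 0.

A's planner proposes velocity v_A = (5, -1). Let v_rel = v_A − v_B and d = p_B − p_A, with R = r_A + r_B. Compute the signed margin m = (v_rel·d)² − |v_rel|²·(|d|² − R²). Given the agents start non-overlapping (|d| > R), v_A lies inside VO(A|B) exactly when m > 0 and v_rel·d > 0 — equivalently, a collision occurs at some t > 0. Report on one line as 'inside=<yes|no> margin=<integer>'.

d = (1, -11),  |d|² = 122;  R = 3+1 = 4,  c = 122−4² = 106
v_rel = (13, 2),  |v_rel|² = 173;  v_rel·d = (13)·(1) + (2)·(-11) = -9
173·t² + 18·t + 106 = 0  ⇒  m = (-9)² − 173·106 = -18257
m = -18257 < 0,  v_rel·d = -9 < 0  ⇒  outside

inside=no margin=-18257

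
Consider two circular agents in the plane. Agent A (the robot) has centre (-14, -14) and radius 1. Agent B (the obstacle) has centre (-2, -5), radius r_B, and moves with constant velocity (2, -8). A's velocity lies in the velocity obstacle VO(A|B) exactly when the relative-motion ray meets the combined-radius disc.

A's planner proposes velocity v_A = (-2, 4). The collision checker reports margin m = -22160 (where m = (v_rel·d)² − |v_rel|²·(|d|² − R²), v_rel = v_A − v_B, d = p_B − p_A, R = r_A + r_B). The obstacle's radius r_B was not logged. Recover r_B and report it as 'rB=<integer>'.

m = -22160
d = (12, 9);  v_rel = (-4, 12),  |v_rel|² = 160
v_rel×d = (-4)·(9) − (12)·(12) = -180
since m = R²·160 − (-180)²:  R² = (32400 + -22160) / 160 = 64
R = √64 = 8  ⇒  r_B = 8 − 1 = 7

rB=7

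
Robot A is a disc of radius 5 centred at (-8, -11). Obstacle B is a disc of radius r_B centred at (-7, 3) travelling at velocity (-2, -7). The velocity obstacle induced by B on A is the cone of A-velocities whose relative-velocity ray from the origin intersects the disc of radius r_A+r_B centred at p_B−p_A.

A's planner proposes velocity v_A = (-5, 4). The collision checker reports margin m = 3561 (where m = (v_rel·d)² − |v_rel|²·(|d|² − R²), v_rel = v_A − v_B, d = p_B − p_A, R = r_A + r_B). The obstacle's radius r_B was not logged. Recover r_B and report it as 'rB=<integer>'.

m = 3561
d = (1, 14);  v_rel = (-3, 11),  |v_rel|² = 130
v_rel×d = (-3)·(14) − (11)·(1) = -53
since m = R²·130 − (-53)²:  R² = (2809 + 3561) / 130 = 49
R = √49 = 7  ⇒  r_B = 7 − 5 = 2

rB=2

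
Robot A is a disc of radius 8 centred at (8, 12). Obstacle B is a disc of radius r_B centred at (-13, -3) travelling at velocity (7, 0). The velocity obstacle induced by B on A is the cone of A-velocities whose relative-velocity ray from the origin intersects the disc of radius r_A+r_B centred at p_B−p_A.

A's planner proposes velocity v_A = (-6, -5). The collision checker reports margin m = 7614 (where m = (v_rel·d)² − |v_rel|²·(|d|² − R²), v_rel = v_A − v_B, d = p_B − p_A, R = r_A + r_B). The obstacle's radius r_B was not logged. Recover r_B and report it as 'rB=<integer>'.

m = 7614
d = (-21, -15);  v_rel = (-13, -5),  |v_rel|² = 194
v_rel×d = (-13)·(-15) − (-5)·(-21) = 90
since m = R²·194 − 90²:  R² = (8100 + 7614) / 194 = 81
R = √81 = 9  ⇒  r_B = 9 − 8 = 1

rB=1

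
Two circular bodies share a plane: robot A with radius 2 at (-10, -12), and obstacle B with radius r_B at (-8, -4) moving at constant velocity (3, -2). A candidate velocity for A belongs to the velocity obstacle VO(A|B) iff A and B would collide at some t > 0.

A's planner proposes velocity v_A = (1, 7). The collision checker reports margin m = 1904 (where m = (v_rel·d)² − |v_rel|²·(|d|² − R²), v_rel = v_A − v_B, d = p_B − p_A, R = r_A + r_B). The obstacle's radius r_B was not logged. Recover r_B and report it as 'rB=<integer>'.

m = 1904
d = (2, 8);  v_rel = (-2, 9),  |v_rel|² = 85
v_rel×d = (-2)·(8) − (9)·(2) = -34
since m = R²·85 − (-34)²:  R² = (1156 + 1904) / 85 = 36
R = √36 = 6  ⇒  r_B = 6 − 2 = 4

rB=4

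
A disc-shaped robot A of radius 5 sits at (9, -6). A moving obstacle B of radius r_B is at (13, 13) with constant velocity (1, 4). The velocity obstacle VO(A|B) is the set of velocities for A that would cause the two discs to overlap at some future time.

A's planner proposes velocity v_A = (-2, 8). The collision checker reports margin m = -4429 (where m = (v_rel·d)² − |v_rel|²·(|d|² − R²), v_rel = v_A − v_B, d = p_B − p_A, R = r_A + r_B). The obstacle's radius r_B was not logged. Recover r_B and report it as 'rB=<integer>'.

m = -4429
d = (4, 19);  v_rel = (-3, 4),  |v_rel|² = 25
v_rel×d = (-3)·(19) − (4)·(4) = -73
since m = R²·25 − (-73)²:  R² = (5329 + -4429) / 25 = 36
R = √36 = 6  ⇒  r_B = 6 − 5 = 1

rB=1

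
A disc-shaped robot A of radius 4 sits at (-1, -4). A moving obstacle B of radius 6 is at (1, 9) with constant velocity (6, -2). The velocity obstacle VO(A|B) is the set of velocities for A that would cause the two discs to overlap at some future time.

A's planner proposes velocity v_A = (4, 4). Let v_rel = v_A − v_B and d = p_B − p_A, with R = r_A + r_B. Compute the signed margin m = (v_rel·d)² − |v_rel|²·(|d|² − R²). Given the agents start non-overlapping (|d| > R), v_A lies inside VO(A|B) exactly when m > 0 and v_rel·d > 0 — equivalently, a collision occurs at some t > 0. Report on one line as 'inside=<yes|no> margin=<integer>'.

d = (2, 13),  |d|² = 173;  R = 4+6 = 10,  c = 173−10² = 73
v_rel = (-2, 6),  |v_rel|² = 40;  v_rel·d = (-2)·(2) + (6)·(13) = 74
40·t² − 148·t + 73 = 0  ⇒  m = 74² − 40·73 = 2556
m = 2556 > 0,  v_rel·d = 74 > 0  ⇒  inside

inside=yes margin=2556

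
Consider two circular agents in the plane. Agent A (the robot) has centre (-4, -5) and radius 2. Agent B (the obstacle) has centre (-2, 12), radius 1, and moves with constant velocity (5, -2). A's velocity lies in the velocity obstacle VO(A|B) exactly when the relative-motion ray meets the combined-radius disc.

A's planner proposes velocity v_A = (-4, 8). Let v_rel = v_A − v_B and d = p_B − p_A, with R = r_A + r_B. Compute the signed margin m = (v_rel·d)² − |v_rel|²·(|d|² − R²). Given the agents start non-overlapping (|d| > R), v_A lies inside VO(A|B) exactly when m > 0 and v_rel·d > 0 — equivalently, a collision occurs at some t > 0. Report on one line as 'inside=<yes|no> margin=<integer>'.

d = (2, 17),  |d|² = 293;  R = 2+1 = 3,  c = 293−3² = 284
v_rel = (-9, 10),  |v_rel|² = 181;  v_rel·d = (-9)·(2) + (10)·(17) = 152
181·t² − 304·t + 284 = 0  ⇒  m = 152² − 181·284 = -28300
m = -28300 < 0,  v_rel·d = 152 > 0  ⇒  outside

inside=no margin=-28300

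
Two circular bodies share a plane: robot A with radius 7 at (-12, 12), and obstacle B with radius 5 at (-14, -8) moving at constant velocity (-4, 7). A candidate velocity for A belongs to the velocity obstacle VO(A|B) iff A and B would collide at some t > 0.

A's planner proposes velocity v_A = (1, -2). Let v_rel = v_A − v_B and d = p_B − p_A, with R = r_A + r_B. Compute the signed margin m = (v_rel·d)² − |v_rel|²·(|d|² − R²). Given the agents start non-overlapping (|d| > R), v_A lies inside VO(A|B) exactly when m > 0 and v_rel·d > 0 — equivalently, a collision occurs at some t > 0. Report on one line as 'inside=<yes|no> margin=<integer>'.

d = (-2, -20),  |d|² = 404;  R = 7+5 = 12,  c = 404−12² = 260
v_rel = (5, -9),  |v_rel|² = 106;  v_rel·d = (5)·(-2) + (-9)·(-20) = 170
106·t² − 340·t + 260 = 0  ⇒  m = 170² − 106·260 = 1340
m = 1340 > 0,  v_rel·d = 170 > 0  ⇒  inside

inside=yes margin=1340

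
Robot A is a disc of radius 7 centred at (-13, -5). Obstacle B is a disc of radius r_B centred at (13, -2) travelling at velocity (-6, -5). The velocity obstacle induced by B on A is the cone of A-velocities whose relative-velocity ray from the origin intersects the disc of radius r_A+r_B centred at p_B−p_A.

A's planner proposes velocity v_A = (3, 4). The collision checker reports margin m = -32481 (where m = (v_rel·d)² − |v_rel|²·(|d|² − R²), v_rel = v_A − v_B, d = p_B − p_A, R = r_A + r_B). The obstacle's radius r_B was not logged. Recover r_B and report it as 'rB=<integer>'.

m = -32481
d = (26, 3);  v_rel = (9, 9),  |v_rel|² = 162
v_rel×d = (9)·(3) − (9)·(26) = -207
since m = R²·162 − (-207)²:  R² = (42849 + -32481) / 162 = 64
R = √64 = 8  ⇒  r_B = 8 − 7 = 1

rB=1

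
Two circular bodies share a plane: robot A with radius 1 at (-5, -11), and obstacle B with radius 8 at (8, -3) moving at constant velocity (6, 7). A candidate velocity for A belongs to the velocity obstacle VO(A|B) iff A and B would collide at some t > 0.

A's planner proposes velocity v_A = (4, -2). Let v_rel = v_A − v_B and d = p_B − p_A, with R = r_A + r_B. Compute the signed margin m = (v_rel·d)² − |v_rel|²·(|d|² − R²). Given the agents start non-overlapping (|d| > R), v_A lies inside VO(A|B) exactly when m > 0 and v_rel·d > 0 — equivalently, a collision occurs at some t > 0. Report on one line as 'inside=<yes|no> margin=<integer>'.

d = (13, 8),  |d|² = 233;  R = 1+8 = 9,  c = 233−9² = 152
v_rel = (-2, -9),  |v_rel|² = 85;  v_rel·d = (-2)·(13) + (-9)·(8) = -98
85·t² + 196·t + 152 = 0  ⇒  m = (-98)² − 85·152 = -3316
m = -3316 < 0,  v_rel·d = -98 < 0  ⇒  outside

inside=no margin=-3316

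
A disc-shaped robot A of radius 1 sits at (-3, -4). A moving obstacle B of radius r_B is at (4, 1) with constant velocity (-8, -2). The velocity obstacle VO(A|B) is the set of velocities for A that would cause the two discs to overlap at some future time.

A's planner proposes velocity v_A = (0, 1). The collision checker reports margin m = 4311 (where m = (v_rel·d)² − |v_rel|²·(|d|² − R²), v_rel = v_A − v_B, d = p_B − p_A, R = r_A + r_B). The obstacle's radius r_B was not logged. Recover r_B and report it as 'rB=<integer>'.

m = 4311
d = (7, 5);  v_rel = (8, 3),  |v_rel|² = 73
v_rel×d = (8)·(5) − (3)·(7) = 19
since m = R²·73 − 19²:  R² = (361 + 4311) / 73 = 64
R = √64 = 8  ⇒  r_B = 8 − 1 = 7

rB=7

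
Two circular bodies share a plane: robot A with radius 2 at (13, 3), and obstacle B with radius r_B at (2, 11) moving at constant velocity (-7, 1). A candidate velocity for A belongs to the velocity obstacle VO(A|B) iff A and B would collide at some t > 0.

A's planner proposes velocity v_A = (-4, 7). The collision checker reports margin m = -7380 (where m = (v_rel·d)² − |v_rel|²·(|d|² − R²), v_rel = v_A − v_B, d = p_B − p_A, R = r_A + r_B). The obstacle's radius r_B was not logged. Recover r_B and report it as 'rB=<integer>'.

m = -7380
d = (-11, 8);  v_rel = (3, 6),  |v_rel|² = 45
v_rel×d = (3)·(8) − (6)·(-11) = 90
since m = R²·45 − 90²:  R² = (8100 + -7380) / 45 = 16
R = √16 = 4  ⇒  r_B = 4 − 2 = 2

rB=2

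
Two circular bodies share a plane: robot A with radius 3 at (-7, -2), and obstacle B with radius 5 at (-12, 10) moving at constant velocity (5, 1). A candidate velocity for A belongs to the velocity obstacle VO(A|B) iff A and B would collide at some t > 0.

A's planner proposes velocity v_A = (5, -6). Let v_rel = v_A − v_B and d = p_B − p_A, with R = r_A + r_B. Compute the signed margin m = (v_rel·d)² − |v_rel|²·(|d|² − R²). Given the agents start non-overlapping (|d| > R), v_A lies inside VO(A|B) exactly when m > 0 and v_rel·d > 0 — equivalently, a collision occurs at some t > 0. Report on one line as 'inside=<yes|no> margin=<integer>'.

d = (-5, 12),  |d|² = 169;  R = 3+5 = 8,  c = 169−8² = 105
v_rel = (0, -7),  |v_rel|² = 49;  v_rel·d = (0)·(-5) + (-7)·(12) = -84
49·t² + 168·t + 105 = 0  ⇒  m = (-84)² − 49·105 = 1911
m = 1911 > 0,  v_rel·d = -84 < 0  ⇒  outside

inside=no margin=1911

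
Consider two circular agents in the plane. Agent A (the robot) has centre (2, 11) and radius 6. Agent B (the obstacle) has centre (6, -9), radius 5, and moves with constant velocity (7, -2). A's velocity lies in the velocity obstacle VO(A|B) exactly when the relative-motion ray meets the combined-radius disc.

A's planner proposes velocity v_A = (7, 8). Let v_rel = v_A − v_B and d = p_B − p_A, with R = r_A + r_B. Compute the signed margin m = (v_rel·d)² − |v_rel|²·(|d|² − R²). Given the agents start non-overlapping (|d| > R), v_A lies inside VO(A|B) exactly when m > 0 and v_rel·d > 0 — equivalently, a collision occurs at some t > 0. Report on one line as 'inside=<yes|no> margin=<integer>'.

d = (4, -20),  |d|² = 416;  R = 6+5 = 11,  c = 416−11² = 295
v_rel = (0, 10),  |v_rel|² = 100;  v_rel·d = (0)·(4) + (10)·(-20) = -200
100·t² + 400·t + 295 = 0  ⇒  m = (-200)² − 100·295 = 10500
m = 10500 > 0,  v_rel·d = -200 < 0  ⇒  outside

inside=no margin=10500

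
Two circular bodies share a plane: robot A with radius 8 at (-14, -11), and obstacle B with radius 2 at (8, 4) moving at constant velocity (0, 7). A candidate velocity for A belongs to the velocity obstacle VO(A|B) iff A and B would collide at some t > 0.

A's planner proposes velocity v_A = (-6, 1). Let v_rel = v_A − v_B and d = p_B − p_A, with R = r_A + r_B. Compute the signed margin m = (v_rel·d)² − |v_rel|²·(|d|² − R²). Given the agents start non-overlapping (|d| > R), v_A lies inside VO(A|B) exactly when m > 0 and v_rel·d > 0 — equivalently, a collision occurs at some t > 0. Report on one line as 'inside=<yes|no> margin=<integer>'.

d = (22, 15),  |d|² = 709;  R = 8+2 = 10,  c = 709−10² = 609
v_rel = (-6, -6),  |v_rel|² = 72;  v_rel·d = (-6)·(22) + (-6)·(15) = -222
72·t² + 444·t + 609 = 0  ⇒  m = (-222)² − 72·609 = 5436
m = 5436 > 0,  v_rel·d = -222 < 0  ⇒  outside

inside=no margin=5436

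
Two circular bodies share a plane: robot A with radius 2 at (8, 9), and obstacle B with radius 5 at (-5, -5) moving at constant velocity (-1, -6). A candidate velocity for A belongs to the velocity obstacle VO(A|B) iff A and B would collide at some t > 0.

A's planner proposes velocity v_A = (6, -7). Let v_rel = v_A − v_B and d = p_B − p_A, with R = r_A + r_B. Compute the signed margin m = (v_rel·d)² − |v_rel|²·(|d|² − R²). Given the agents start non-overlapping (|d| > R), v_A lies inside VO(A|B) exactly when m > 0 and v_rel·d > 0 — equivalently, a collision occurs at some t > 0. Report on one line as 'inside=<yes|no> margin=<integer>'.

d = (-13, -14),  |d|² = 365;  R = 2+5 = 7,  c = 365−7² = 316
v_rel = (7, -1),  |v_rel|² = 50;  v_rel·d = (7)·(-13) + (-1)·(-14) = -77
50·t² + 154·t + 316 = 0  ⇒  m = (-77)² − 50·316 = -9871
m = -9871 < 0,  v_rel·d = -77 < 0  ⇒  outside

inside=no margin=-9871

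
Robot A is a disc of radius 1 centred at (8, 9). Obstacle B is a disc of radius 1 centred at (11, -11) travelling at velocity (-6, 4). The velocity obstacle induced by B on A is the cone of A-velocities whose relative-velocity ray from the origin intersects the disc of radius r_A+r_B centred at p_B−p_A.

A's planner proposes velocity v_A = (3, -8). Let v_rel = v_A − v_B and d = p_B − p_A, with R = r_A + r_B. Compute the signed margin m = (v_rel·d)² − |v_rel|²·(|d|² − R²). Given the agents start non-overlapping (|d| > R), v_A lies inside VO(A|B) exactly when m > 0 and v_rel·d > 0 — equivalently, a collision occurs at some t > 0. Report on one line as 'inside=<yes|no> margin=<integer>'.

d = (3, -20),  |d|² = 409;  R = 1+1 = 2,  c = 409−2² = 405
v_rel = (9, -12),  |v_rel|² = 225;  v_rel·d = (9)·(3) + (-12)·(-20) = 267
225·t² − 534·t + 405 = 0  ⇒  m = 267² − 225·405 = -19836
m = -19836 < 0,  v_rel·d = 267 > 0  ⇒  outside

inside=no margin=-19836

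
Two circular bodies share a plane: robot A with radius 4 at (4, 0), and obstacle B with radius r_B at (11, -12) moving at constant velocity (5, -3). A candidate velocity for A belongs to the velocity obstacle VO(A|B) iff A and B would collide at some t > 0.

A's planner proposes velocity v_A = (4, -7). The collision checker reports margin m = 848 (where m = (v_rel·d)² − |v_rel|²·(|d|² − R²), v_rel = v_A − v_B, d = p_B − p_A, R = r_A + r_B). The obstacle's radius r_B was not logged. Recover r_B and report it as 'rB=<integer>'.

m = 848
d = (7, -12);  v_rel = (-1, -4),  |v_rel|² = 17
v_rel×d = (-1)·(-12) − (-4)·(7) = 40
since m = R²·17 − 40²:  R² = (1600 + 848) / 17 = 144
R = √144 = 12  ⇒  r_B = 12 − 4 = 8

rB=8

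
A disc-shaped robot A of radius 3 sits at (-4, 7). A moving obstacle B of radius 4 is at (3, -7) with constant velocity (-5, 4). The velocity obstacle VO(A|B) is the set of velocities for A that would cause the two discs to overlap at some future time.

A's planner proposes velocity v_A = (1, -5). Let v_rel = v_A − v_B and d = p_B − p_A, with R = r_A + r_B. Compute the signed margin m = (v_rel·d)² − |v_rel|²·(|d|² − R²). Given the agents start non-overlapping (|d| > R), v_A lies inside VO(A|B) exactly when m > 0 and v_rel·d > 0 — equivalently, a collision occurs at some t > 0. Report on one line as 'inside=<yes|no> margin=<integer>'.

d = (7, -14),  |d|² = 245;  R = 3+4 = 7,  c = 245−7² = 196
v_rel = (6, -9),  |v_rel|² = 117;  v_rel·d = (6)·(7) + (-9)·(-14) = 168
117·t² − 336·t + 196 = 0  ⇒  m = 168² − 117·196 = 5292
m = 5292 > 0,  v_rel·d = 168 > 0  ⇒  inside

inside=yes margin=5292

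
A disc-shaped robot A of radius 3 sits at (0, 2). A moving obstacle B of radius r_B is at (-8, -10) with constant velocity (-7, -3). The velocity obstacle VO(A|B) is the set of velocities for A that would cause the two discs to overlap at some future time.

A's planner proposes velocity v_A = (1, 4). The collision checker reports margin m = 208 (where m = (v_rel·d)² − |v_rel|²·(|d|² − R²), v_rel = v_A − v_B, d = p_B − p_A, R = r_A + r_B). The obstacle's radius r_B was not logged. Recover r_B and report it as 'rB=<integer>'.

m = 208
d = (-8, -12);  v_rel = (8, 7),  |v_rel|² = 113
v_rel×d = (8)·(-12) − (7)·(-8) = -40
since m = R²·113 − (-40)²:  R² = (1600 + 208) / 113 = 16
R = √16 = 4  ⇒  r_B = 4 − 3 = 1

rB=1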